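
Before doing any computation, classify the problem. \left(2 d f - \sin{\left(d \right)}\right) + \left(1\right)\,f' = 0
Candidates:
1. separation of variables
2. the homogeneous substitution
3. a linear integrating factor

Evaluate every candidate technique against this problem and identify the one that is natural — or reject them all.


Verdict: a linear integrating factor — f appears only to the first power with coefficient 2 d — the classic integrating-factor setup.
- separation of variables — no algebra isolates the independent variable on one side and the unknown on the other.
- the homogeneous substitution: rescaling both variables together changes the slope, so no ratio substitution collapses it.
- a linear integrating factor — applicable, and directly so.


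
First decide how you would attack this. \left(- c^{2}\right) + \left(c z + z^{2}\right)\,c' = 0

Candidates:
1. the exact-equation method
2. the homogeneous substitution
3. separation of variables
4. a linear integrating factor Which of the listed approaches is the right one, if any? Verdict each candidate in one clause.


Best approach: the homogeneous substitution — the slope's numerator and denominator have matching total degree, so it depends only on c/z and the ratio substitution collapses it. A Bernoulli-style rewrite — possibly after exchanging which variable is treated as dependent — would work as well; the homogeneous substitution is the more immediate reading here.
- the exact-equation method: the mixed-partials test fails on this split — it is not an exact differential as presented.
- the homogeneous substitution: yes, a natural case for it.
- separation of variables: no algebra isolates the independent variable on one side and the unknown on the other.
- a linear integrating factor: a nonlinear term in the unknown puts this outside the integrating-factor template.


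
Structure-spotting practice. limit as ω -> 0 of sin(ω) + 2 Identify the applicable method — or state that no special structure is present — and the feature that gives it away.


Verdict: no special technique — the expression is continuous at 0 — substitute and evaluate; no indeterminate form appears.


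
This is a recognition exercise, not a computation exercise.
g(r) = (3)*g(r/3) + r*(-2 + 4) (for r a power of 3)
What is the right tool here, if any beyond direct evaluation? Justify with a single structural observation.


Verdict: the master substitution — the call at r/3 makes this multiplicative recursion; the master-style substitution converts it to additive.


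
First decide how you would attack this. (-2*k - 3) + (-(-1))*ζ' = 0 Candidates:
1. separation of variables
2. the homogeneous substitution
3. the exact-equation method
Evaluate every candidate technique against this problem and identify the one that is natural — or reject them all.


Technique: no special technique — with ζ absent the equation is not coupled at all: direct integration in k.
- separation of variables — separation is only trivially available — with the unknown absent from the slope this is a direct integration, not a separation problem.
- the homogeneous substitution — the ratio substitution does not collapse this equation.
- the exact-equation method: with the unknown absent from both coefficients, the cross-partial test holds emptily — nothing for the exact method to work on.


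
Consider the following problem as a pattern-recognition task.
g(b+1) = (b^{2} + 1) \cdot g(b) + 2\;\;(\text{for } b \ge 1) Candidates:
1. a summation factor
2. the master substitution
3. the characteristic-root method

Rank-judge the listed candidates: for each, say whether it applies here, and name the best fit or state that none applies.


Best approach: a summation factor — rescale the sequence by the product of the weights b^{2} + 1 so far — the recurrence collapses to a plain running sum.
- a summation factor: applies; the problem has the shape this method handles.
- the master substitution — the recursion shifts the index rather than dividing it.
- the characteristic-root method: an index-dependent weight blocks the pure exponential ansatz.


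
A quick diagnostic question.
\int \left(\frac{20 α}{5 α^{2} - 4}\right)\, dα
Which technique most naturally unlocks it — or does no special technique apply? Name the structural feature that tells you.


Verdict: u-substitution — spotting that 20 α is a constant multiple of the derivative of 5 α^{2} - 4 is the key observation — substitute u = 5 α^{2} - 4 and the integral becomes one-dimensional in u.


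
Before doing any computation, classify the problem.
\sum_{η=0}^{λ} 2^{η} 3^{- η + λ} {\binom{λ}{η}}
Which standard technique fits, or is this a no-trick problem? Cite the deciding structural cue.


Best approach: the binomial theorem — the binomial coefficients weight matched powers of 2 and 3, which is exactly the expansion of a binomial power.


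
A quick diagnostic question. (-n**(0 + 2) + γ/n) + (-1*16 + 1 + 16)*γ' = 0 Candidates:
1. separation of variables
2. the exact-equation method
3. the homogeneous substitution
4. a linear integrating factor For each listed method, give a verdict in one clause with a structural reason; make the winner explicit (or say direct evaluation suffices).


Diagnosis: a linear integrating factor — the unknown enters only to the first power against a nonzero forcing term — the integrating-factor template applies directly.
- separation of variables — the two dependences are entangled, not a clean product of one-variable pieces.
- the exact-equation method: the cross partial derivatives disagree, so no single potential exists.
- the homogeneous substitution — the slope is not a function of the ratio of the variables alone.
- a linear integrating factor — applicable, and directly so.


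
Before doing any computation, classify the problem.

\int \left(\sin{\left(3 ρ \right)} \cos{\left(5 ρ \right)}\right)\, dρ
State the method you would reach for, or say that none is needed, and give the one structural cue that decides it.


Diagnosis: a trigonometric identity — cross-frequency products like \sin{\left(3 ρ \right)} \cos{\left(5 ρ \right)} are the textbook product-to-sum case — the identity converts them to directly integrable sinusoids.


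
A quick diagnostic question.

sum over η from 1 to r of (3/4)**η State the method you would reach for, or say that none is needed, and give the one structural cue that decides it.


Technique: the geometric series formula — term-over-term division gives 3/4 every time — index-free ratio, geometric sum formula applies.


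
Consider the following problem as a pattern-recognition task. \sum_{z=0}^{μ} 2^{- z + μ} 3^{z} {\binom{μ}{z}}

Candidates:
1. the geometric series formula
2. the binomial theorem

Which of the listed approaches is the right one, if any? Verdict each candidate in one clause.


Diagnosis: the binomial theorem — the summand is term z of a binomial expansion in 3 and 2; the whole sum is a single power.
- the geometric series formula — dividing successive terms gives an index-dependent quantity, not a constant.
- the binomial theorem: yes — fits the structure here.


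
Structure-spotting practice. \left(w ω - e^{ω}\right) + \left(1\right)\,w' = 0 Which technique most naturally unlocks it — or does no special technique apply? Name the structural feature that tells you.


Diagnosis: a linear integrating factor — the unknown enters only to the first power against a nonzero forcing term — the integrating-factor template applies directly.


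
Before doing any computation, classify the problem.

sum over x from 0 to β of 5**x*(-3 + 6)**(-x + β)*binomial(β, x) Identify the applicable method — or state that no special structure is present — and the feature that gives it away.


Best approach: the binomial theorem — the summand is term x of a binomial expansion in 5 and (-3 + 6); the whole sum is a single power.


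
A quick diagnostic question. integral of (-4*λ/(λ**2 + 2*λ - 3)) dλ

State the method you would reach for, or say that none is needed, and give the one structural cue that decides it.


Diagnosis: partial fractions — λ**2 + 2*λ - 3 splits into linear pieces, so the quotient is a sum of simple fractions — decompose before integrating.


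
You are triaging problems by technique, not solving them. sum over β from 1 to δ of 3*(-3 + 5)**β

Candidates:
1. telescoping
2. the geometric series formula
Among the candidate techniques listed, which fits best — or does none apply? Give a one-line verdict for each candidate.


Best approach: the geometric series formula — consecutive terms stand in a fixed index-free ratio — the geometric sum formula closes it.
- telescoping: writing out consecutive terms as given produces no pairwise cancellation.
- the geometric series formula: applicable, and directly so.


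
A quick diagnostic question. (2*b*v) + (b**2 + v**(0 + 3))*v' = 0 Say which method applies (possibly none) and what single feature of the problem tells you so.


Method: the exact-equation method — equality of cross partials is the green light — assemble the potential function term by term.


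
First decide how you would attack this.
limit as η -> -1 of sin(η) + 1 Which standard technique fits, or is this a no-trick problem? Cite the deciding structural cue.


Diagnosis: no special technique — the expression is continuous at -1 — substitute and evaluate; no indeterminate form appears.


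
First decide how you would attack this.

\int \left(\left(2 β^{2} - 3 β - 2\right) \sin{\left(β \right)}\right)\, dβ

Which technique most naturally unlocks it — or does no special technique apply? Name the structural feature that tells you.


Verdict: integration by parts — 2 β^{2} - 3 β - 2 dies after finitely many derivatives while \sin{\left(β \right)} cycles under integration — the tabular/parts setup.


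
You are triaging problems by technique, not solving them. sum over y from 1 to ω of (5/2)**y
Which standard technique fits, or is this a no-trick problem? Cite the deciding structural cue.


Diagnosis: the geometric series formula — each term is 5/2 times the previous one, so the geometric-series formula applies directly.


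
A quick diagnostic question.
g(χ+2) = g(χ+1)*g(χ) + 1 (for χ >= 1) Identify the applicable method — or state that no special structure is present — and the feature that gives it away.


Diagnosis: no special technique — the recurrence is nonlinear in the sequence terms; no linear-recurrence method fits it as written — one iterates or studies it directly.


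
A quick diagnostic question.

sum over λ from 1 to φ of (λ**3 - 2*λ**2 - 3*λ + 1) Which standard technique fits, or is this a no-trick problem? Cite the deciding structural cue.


Technique: no special technique — constant-multiple powers of λ with no cancellation partners and no common ratio — use the standard power-sum formulas.


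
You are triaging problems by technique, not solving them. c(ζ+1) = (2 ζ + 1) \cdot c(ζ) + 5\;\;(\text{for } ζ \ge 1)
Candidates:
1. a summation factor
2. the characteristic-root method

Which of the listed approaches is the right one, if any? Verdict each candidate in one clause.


Verdict: a summation factor — an index-dependent multiplier 2 ζ + 1 rules out characteristic roots; a summation factor converts it to a pure difference.
- a summation factor: yes, a natural case for it.
- the characteristic-root method: the coefficients vary with the index, breaking the constant-coefficient structure the method needs.


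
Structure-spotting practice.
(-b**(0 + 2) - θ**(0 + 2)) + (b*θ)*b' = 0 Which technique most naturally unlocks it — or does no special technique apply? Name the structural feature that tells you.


Diagnosis: the homogeneous substitution — the slope's numerator and denominator share total degree; set v = b/θ and the equation drops to separable form. A Bernoulli substitution is a fair alternative on this equation directly; the homogeneous reading takes it as given.


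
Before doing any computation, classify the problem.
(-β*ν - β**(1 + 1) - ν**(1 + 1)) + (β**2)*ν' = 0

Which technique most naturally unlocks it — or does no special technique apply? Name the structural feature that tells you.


Best approach: the homogeneous substitution — solved for the derivative, the right side is unchanged under scaling β and ν together — it depends only on the ratio ν/β, so substitute a single ratio variable.


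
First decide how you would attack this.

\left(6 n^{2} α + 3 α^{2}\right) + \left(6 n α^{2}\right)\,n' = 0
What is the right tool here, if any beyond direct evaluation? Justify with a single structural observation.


Method: the exact-equation method — take the mixed partials of 6 n^{2} α + 3 α^{2} and 6 n α^{2}: they are equal, which certifies an exact differential.


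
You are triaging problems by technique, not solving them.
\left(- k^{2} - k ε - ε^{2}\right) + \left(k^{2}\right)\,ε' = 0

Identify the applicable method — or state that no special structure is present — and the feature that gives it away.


Method: the homogeneous substitution — scaling k and ε together leaves the slope fixed — it depends only on ε/k, so substitute the ratio.


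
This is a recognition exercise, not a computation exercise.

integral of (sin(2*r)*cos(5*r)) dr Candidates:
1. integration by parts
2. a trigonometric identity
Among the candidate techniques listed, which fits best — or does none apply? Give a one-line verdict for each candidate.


Verdict: a trigonometric identity — distinct frequencies under one product (sin(2*r)*cos(5*r)): the product-to-sum identity is the systematic route to an integrable form.
- integration by parts: not the fit here: there is no polynomial factor to ladder down — parts can still close the trigonometric product by recursion, though the identity rewrite is the direct route.
- a trigonometric identity — applicable, and directly so.


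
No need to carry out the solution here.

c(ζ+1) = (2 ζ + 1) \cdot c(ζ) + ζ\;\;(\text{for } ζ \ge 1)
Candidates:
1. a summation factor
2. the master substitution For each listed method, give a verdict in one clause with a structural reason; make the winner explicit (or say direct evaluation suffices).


Method: a summation factor — because the multiplier 2 ζ + 1 is index-dependent, divide through by its running product and sum the resulting differences.
- a summation factor — yes — fits the structure here.
- the master substitution — this is shift-type recursion, outside the divide-and-conquer template.


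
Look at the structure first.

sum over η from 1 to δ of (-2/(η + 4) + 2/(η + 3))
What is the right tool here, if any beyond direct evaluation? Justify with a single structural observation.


Technique: telescoping — a difference of consecutive values of one function (2/(η + 3) at one index and the next) — telescoping by construction.


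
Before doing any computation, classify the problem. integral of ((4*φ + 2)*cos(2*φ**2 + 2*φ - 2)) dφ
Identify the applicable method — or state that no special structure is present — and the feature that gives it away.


Best approach: u-substitution — read it as f(2*φ**2 + 2*φ - 2) times a constant multiple of d(2*φ**2 + 2*φ - 2): one substitution, u = 2*φ**2 + 2*φ - 2, finishes it.


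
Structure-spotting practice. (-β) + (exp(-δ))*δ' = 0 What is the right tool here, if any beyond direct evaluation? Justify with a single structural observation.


Verdict: separation of variables — all dependence on the two variables factors apart, the defining separable shape. The cross-partial test also passes here (vacuously, each side single-variable); the potential-function route would work, separation is simply more immediate.


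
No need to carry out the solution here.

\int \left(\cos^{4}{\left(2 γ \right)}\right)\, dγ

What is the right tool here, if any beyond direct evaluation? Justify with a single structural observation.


Technique: a trigonometric identity — \cos^{4}{\left(2 γ \right)} is the textbook power-reduction case — identities first, antiderivatives second.


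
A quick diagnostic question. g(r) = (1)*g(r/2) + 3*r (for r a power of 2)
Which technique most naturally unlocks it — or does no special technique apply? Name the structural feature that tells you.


Diagnosis: the master substitution — recursion at r/2 is multiplicative in the index; logarithmic reindexing via r = 2^m linearizes it.


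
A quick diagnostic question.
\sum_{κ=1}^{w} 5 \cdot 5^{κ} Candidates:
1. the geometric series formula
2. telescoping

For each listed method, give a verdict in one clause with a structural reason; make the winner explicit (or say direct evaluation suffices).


Diagnosis: the geometric series formula — consecutive terms stand in a fixed index-free ratio — the geometric sum formula closes it.
- the geometric series formula: a fit — the right tool for this form.
- telescoping: writing out consecutive terms as given produces no pairwise cancellation.


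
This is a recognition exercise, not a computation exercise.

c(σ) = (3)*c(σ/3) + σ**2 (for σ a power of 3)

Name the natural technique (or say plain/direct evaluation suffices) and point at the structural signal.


Best approach: the master substitution — the call at σ/3 makes this multiplicative recursion; the master-style substitution converts it to additive.


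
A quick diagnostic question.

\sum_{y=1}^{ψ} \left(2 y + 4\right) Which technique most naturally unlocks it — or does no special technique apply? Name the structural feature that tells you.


Verdict: no special technique — constant-multiple powers of y with no cancellation partners and no common ratio — use the standard power-sum formulas.


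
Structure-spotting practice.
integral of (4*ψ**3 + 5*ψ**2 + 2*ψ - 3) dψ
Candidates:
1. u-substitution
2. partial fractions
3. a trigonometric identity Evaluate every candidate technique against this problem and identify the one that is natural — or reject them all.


Verdict: no special technique — scan for structure and find none: constant multiples of powers of ψ, integrate directly.
- u-substitution — no substitution does more than relabel what direct integration already handles.
- partial fractions — the expression is not a ratio of polynomials that decomposes further.
- a trigonometric identity: with no trigonometric functions present, identity rewriting has no target.


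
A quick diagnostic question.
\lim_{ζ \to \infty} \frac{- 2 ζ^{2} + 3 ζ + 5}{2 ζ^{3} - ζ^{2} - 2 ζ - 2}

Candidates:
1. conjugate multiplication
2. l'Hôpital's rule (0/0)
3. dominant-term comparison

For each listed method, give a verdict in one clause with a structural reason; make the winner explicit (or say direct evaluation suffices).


Verdict: dominant-term comparison — at large ζ only the top-degree terms survive; compare the leading terms and the limit falls out.
- conjugate multiplication — no difference of divergent radicals appears, so rationalizing has nothing to cancel.
- l'Hôpital's rule (0/0): viewed as a single quotient this runs to ∞/∞, not the 0/0 clash this candidate addresses; an at-infinity variant of the rule would resolve it, but comparing leading growth reads the answer without differentiating.
- dominant-term comparison: yes, a natural case for it.


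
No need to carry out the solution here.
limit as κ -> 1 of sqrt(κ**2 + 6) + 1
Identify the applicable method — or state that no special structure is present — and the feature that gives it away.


Technique: no special technique — the expression is continuous at 1 — substitute and evaluate; no indeterminate form appears.


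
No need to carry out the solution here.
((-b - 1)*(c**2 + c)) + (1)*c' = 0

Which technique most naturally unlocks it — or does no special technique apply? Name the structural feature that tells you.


Technique: separation of variables — one side of the product carries the independent variable, the other the unknown — the textbook separation shape. A Bernoulli substitution applies to this equation as given; separation takes the same equation in its displayed form.


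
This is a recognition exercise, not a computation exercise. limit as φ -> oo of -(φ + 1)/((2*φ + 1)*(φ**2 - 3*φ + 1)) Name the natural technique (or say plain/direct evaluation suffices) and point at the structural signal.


Diagnosis: dominant-term comparison — at large φ only the top-degree terms survive; compare the leading terms and the limit falls out. l'Hôpital's at-infinity variant applies to the expression viewed as a single quotient; the leading-term comparison is the direct route.


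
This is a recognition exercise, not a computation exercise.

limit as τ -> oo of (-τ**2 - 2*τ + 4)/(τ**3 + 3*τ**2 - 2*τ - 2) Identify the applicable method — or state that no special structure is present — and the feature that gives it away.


Technique: dominant-term comparison — at large τ only the top-degree terms survive; compare the leading terms and the limit falls out. l'Hôpital's at-infinity variant applies to the expression viewed as a single quotient; the leading-term comparison is the direct route.


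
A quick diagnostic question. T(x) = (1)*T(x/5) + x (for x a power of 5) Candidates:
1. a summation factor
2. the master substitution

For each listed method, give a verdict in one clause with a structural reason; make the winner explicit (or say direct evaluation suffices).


Method: the master substitution — the argument shrinks by the factor 5, so measure the index on a logarithmic scale and the recursion becomes a shift.
- a summation factor: a divided-index call is outside the fixed-shift first-order family a summation factor normalizes.
- the master substitution: applicable, and directly so.


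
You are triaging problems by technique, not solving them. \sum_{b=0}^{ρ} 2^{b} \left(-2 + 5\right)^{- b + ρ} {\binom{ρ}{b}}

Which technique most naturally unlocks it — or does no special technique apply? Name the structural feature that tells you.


Best approach: the binomial theorem — binomial coefficients against complementary powers of 2 and (-2 + 5): recognize the binomial expansion and resum.


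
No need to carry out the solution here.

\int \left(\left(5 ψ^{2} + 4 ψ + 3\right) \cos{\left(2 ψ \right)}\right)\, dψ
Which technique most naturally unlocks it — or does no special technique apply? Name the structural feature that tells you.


Diagnosis: integration by parts — differentiate 5 ψ^{2} + 4 ψ + 3, integrate \cos{\left(2 ψ \right)}: each pass lowers the polynomial degree, so parts terminates.


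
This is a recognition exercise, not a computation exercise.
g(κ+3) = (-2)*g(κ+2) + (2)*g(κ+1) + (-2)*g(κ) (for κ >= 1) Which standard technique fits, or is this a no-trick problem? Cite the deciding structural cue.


Verdict: the characteristic-root method — linear, homogeneous, constant coefficients: solutions of the form r^κ exist — find the roots of the characteristic polynomial.


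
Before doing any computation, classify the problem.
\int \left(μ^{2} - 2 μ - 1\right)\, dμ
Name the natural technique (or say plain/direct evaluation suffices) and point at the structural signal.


Verdict: no special technique — a term-by-term power-rule job in μ; no substitution or rearrangement earns its keep here.


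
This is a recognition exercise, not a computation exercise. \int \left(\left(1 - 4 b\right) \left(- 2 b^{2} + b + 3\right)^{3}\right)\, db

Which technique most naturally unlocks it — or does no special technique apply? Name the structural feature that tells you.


Technique: u-substitution — differentiating the inner expression - 2 b^{2} + b + 3 produces the factor 1 - 4 b up to a constant multiple, so substituting u = - 2 b^{2} + b + 3 reduces everything to a one-variable integral in u. Expanding everything out would also get there; the substitution is the systematic route.


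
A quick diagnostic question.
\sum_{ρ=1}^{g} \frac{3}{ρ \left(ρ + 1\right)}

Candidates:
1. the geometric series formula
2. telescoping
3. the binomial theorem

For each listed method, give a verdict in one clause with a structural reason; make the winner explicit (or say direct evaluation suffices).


Best approach: telescoping — integer-spaced poles in \frac{3}{ρ \left(ρ + 1\right)} are the telescoping signature in disguise.
- the geometric series formula — the ratio of consecutive terms depends on the index.
- telescoping: applicable, and directly so.
- the binomial theorem — there is no pair of bases whose matched powers would reassemble into a single binomial power.


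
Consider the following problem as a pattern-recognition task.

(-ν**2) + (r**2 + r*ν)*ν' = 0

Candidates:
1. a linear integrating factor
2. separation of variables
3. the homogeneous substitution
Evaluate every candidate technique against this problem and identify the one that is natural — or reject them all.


Best approach: the homogeneous substitution — the slope's numerator and denominator have matching total degree, so it depends only on ν/r and the ratio substitution collapses it. With the right rearrangement (exchanging the roles of the variables where needed), this also fits a Bernoulli template; the homogeneous substitution reads the structure directly.
- a linear integrating factor — a nonlinear term in the unknown puts this outside the integrating-factor template.
- separation of variables: no algebra isolates the independent variable on one side and the unknown on the other.
- the homogeneous substitution — applies; the problem has the shape this method handles.


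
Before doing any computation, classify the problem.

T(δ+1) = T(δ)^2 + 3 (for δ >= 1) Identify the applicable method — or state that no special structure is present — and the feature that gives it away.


Technique: no special technique — the unknown sequence enters the update nonlinearly, so no linear method fits the recurrence as written — direct iteration remains.


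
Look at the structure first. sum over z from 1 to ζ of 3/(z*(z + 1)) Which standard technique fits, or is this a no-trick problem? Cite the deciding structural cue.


Verdict: telescoping — rewrite 3/(z*(z + 1)) as simple fractions and successive terms eat each other — only the edges survive.


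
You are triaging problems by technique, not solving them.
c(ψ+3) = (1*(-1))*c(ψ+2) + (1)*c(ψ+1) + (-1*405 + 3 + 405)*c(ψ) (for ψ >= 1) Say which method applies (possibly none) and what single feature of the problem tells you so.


Verdict: the characteristic-root method — the recurrence treats every index alike (constant coefficients, no forcing) — precisely the regime where r^ψ trials close it.


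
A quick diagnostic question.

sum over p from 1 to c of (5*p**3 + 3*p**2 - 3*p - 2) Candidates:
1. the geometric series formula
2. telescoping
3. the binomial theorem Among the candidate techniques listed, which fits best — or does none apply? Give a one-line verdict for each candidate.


Best approach: no special technique — the summand is a plain polynomial in p (expanding first if it arrives factored); standard power-sum formulas evaluate it term by term.
- the geometric series formula — no single multiplier carries one term to the next throughout the sum.
- telescoping: writing out consecutive terms as given produces no pairwise cancellation.
- the binomial theorem: there is no sum-raised-to-a-power identity hiding in these terms.


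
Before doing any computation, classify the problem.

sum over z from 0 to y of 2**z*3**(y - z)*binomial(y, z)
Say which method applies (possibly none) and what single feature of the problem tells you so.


Method: the binomial theorem — the binomial coefficients weight matched powers of 2 and 3, which is exactly the expansion of a binomial power.


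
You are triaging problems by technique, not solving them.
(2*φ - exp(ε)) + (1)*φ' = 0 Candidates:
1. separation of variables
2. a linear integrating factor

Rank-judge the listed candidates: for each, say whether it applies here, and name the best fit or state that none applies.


Technique: a linear integrating factor — the unknown enters only to the first power against a nonzero forcing term — the integrating-factor template applies directly.
- separation of variables — no division isolates the independent variable from the unknown.
- a linear integrating factor: yes — fits the structure here.


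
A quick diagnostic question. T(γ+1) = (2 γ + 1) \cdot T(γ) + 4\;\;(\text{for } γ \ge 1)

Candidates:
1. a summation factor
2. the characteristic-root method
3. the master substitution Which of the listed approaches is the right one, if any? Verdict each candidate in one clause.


Technique: a summation factor — the coefficient 2 γ + 1 drifts with the index, so no fixed root exists; normalizing by the cumulative product telescopes it.
- a summation factor: applies; the problem has the shape this method handles.
- the characteristic-root method — an index-dependent weight blocks the pure exponential ansatz.
- the master substitution: the recursive argument is a shift of the index, not a fixed fraction of it.


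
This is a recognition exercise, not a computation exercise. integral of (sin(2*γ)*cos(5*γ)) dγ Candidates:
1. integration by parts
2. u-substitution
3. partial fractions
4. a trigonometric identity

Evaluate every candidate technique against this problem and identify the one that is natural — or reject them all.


Best approach: a trigonometric identity — distinct frequencies under one product (sin(2*γ)*cos(5*γ)): the product-to-sum identity is the systematic route to an integrable form.
- integration by parts — not the natural route: no polynomial-kernel product appears — a recursive parts reduction of the trigonometric product exists, but the identity rewrite is direct.
- u-substitution — no subexpression of the integrand pairs with its own derivative as a factor — individual terms may offer their own substitutions, but any change of variable covering the whole integral would have to be constructed from outside the expression.
- partial fractions: the expression is not a ratio of polynomials that decomposes further.
- a trigonometric identity — applies; the problem has the shape this method handles.


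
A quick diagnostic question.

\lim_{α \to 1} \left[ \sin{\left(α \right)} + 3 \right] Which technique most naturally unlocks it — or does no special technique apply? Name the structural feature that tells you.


Verdict: no special technique — the expression is continuous at 1 — substitute and evaluate; no indeterminate form appears.


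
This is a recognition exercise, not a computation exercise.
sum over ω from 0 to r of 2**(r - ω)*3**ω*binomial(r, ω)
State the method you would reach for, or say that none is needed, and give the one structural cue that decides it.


Technique: the binomial theorem — the binomial coefficients weight matched powers of 3 and 2, which is exactly the expansion of a binomial power.


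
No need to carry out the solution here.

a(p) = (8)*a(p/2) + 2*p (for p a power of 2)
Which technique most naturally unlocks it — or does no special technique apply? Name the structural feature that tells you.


Diagnosis: the master substitution — the argument shrinks by the factor 2, so measure the index on a logarithmic scale and the recursion becomes a shift.


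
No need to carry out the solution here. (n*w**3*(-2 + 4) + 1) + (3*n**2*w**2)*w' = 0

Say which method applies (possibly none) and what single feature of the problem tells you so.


Verdict: the exact-equation method — because the two cross partials coincide, the form is conservative as written — recover its potential in (n, w).


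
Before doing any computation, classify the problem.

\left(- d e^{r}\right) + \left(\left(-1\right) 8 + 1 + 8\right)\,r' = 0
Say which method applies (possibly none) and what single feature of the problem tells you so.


Verdict: separation of variables — a product of single-variable factors, d and e^{r} — the textbook separable form.


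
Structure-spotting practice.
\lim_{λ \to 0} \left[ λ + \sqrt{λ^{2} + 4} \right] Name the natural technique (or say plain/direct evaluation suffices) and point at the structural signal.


Best approach: no special technique — the expression is continuous at 0 — substitute and evaluate; no indeterminate form appears.


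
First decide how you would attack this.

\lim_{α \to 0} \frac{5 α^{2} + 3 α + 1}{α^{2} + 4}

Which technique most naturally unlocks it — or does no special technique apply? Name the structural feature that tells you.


Method: no special technique — no denominator vanishes and nothing blows up at 0: direct substitution is the whole computation.


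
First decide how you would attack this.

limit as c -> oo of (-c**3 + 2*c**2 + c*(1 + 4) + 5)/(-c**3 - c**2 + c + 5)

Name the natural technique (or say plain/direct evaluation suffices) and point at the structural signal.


Method: dominant-term comparison — growth-rate triage: the leading powers of c decide the limit, everything else is noise. l'Hôpital's at-infinity variant applies to the expression viewed as a single quotient; the leading-term comparison is the direct route.


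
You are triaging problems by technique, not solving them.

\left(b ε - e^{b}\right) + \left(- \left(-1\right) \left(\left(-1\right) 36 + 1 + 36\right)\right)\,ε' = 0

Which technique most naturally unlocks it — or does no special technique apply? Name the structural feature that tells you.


Verdict: a linear integrating factor — linear in the unknown with genuine forcing: multiply through by the exponential of the integrated coefficient and the left side closes into one derivative.


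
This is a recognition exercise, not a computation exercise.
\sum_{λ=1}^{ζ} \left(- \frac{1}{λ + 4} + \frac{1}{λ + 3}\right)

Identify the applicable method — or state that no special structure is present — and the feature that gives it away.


Technique: telescoping — write out three consecutive terms and watch the interior cancel: the advanced copy one term subtracts reappears as the very next term's leading piece, pair after pair.


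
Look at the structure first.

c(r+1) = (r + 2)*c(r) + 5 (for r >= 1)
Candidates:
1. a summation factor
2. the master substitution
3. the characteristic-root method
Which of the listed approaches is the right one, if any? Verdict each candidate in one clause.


Verdict: a summation factor — first-order linear but the coefficient r + 2 moves with the index — divide by the cumulative product and telescope.
- a summation factor — a fit — the right tool for this form.
- the master substitution — the recursion steps by a constant offset, so exponential reindexing is pointless.
- the characteristic-root method — the coefficients change with the index, which the root method cannot absorb.


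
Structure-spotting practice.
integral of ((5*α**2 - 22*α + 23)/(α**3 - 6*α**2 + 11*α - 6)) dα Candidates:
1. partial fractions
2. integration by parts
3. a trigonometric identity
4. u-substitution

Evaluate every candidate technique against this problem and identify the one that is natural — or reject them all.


Technique: partial fractions — α**3 - 6*α**2 + 11*α - 6 splits into linear pieces, so the quotient is a sum of simple fractions — decompose before integrating.
- partial fractions — applicable, and directly so.
- integration by parts: no split into a nonconstant polynomial times one of the standard kernels — exp, sine, or cosine of a linear argument, or a logarithm — applies here.
- a trigonometric identity: there is no trigonometric structure at all — the integrand carries no sine or cosine to rewrite.
- u-substitution — no subexpression of the integrand pairs with its own derivative as a factor — individual terms may offer their own substitutions, but any change of variable covering the whole integral would have to be constructed from outside the expression.


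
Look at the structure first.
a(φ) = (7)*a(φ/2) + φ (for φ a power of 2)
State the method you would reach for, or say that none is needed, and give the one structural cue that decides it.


Verdict: the master substitution — the argument contracts 2-fold per step: reindex φ exponentially and solve the linear recurrence in the new index.


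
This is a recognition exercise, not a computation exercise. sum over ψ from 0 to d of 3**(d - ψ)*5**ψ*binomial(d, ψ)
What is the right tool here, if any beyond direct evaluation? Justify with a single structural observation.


Verdict: the binomial theorem — the binomial coefficients weight matched powers of 5 and 3, which is exactly the expansion of a binomial power.


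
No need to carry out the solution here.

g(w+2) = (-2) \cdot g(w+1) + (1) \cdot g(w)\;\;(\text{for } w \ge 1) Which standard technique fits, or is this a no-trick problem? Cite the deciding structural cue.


Best approach: the characteristic-root method — try a geometric ansatz r^w: constant coefficients turn the recurrence into one polynomial equation in r.


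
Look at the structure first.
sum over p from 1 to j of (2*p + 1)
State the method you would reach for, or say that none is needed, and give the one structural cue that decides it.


Best approach: no special technique — no cancellation, no constant ratio, no binomial weights — just polynomial terms summed directly.


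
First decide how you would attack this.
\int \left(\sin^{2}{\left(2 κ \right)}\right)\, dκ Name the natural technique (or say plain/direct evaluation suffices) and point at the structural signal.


Best approach: a trigonometric identity — reduce \sin^{2}{\left(2 κ \right)} with the power-reduction formula and the integral becomes first-degree trigonometry.


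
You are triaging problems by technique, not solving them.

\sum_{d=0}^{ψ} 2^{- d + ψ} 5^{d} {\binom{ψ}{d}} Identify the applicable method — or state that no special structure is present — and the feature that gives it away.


Verdict: the binomial theorem — terms weighting {\binom{ψ}{d}} against matched powers of 5 and 2 reassemble into (5 + 2)^ψ by the binomial theorem.


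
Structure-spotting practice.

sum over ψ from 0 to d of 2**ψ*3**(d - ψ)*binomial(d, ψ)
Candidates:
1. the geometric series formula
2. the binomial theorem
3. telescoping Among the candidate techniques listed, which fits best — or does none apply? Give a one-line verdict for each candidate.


Technique: the binomial theorem — binomial coefficients against complementary powers of 2 and 3: recognize the binomial expansion and resum.
- the geometric series formula: the term-to-term ratio drifts with the index — the one thing the geometric formula cannot absorb.
- the binomial theorem — yes — fits the structure here.
- telescoping: writing out consecutive terms as given produces no pairwise cancellation.


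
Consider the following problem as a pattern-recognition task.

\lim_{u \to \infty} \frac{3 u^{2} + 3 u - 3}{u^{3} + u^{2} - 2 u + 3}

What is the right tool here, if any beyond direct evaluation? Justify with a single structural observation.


Best approach: dominant-term comparison — as u grows, only the highest-degree terms matter — compare leading terms and read the limit off. As a single quotient, the ∞/∞ shape would yield to repeated differentiation as well — the growth comparison gets there in one look.


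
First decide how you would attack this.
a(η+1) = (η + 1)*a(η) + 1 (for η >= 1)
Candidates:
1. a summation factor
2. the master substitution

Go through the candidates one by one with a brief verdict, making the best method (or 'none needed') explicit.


Diagnosis: a summation factor — with the index-dependent coefficient η + 1, dividing by the cumulative product turns the left side into a pure difference.
- a summation factor: applicable, and directly so.
- the master substitution — the recursion steps by a constant offset, so exponential reindexing is pointless.
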